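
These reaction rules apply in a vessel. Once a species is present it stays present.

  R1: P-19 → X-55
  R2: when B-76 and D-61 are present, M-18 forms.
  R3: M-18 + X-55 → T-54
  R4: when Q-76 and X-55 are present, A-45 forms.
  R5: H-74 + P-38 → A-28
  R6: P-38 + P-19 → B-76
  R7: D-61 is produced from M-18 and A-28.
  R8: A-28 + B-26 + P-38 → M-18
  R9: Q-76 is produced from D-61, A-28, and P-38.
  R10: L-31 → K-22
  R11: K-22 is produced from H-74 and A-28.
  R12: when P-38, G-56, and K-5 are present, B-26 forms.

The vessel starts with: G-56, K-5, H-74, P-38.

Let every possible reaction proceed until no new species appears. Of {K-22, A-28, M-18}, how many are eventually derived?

3

H-74 and P-38 present → A-28 forms (R5).
P-38, G-56, and K-5 present → B-26 forms (R12).
H-74 and A-28 present → K-22 forms (R11).
A-28, B-26, and P-38 present → M-18 forms (R8).
K-22: reached.
A-28: reached.
M-18: reached.
All 3 are reached.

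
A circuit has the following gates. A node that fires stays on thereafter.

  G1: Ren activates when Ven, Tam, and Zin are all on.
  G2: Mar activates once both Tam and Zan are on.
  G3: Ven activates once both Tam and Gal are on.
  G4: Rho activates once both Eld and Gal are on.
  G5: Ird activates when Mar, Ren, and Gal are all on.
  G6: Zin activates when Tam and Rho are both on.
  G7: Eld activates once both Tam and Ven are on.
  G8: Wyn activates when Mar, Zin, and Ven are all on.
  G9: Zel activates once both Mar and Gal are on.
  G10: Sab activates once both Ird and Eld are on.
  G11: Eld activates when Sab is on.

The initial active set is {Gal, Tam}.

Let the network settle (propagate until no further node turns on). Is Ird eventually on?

No

Ird would need Mar, Ren, and Gal (G5), but Mar never turns on.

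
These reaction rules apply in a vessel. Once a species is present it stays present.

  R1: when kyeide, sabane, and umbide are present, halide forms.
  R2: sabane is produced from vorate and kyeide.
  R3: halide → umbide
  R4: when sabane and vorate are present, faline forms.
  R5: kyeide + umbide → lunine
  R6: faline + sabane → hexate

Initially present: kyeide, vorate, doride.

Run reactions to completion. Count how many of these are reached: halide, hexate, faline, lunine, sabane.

vorate and kyeide present → sabane forms (R2).
sabane and vorate present → faline forms (R4).
faline and sabane present → hexate forms (R6).
halide would need kyeide, sabane, and umbide (R1), but umbide never forms.
hexate: reached.
faline: reached.
lunine would need kyeide and umbide (R5), but umbide never forms.
sabane: reached.
Reached: hexate, faline, and sabane — 3 of the 5.

3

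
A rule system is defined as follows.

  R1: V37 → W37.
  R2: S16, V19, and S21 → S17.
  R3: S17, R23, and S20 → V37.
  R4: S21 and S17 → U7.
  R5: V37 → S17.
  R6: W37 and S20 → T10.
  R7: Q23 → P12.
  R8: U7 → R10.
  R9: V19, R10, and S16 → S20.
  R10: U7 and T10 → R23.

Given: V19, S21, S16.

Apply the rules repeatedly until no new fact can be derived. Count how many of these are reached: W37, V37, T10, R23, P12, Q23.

W37 would need V37 (R1), but V37 is never established.
V37 would need S17, R23, and S20 (R3), but R23 is never established.
T10 would need W37 and S20 (R6), but W37 is never established.
R23 would need U7 and T10 (R10), but T10 is never established.
P12 would need Q23 (R7), but Q23 is never established.
No rule produces Q23, and it is not given.
None of the 6 are reached.

0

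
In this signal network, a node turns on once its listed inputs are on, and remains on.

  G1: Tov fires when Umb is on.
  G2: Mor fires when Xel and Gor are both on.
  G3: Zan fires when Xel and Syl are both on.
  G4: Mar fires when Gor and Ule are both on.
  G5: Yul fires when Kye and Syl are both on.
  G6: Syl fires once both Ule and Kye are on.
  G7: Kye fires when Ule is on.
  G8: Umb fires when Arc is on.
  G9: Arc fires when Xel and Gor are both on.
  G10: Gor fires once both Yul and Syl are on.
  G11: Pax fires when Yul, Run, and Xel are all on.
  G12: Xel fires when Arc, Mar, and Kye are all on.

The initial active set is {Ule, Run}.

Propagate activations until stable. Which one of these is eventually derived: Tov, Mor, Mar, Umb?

Mar

G7: Ule on → Kye on.
Ule and Kye are on, so Syl fires (G6).
Kye and Syl are on, so Yul fires (G5).
Yul and Syl are on, so Gor fires (G10).
G4: Gor and Ule on → Mar on.
Mor would need Xel and Gor (G2), but Xel never turns on. Umb would need Arc (G8), but Arc never turns on. Tov would need Umb (G1), but Umb never turns on.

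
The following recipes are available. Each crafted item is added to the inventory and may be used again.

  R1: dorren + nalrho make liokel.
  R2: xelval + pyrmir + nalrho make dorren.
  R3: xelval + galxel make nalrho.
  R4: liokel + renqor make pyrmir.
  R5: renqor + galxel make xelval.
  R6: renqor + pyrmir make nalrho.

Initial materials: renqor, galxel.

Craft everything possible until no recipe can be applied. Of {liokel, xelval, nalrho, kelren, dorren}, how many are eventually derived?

Using R5, renqor and galxel make xelval.
Using R3, xelval and galxel make nalrho.
liokel would need dorren and nalrho (R1), but dorren is never obtained.
xelval: reached.
nalrho: reached.
No rule produces kelren, and it is not given.
dorren would need xelval, pyrmir, and nalrho (R2), but pyrmir is never obtained.
Reached: xelval and nalrho — 2 of the 5.

2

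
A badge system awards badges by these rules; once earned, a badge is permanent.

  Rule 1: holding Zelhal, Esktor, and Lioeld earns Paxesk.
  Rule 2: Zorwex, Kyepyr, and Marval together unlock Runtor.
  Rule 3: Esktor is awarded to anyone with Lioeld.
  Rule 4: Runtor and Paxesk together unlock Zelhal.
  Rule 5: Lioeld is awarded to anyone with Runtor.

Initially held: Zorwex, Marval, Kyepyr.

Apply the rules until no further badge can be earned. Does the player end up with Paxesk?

No

Paxesk would need Zelhal, Esktor, and Lioeld (Rule 1), but Zelhal is never earned.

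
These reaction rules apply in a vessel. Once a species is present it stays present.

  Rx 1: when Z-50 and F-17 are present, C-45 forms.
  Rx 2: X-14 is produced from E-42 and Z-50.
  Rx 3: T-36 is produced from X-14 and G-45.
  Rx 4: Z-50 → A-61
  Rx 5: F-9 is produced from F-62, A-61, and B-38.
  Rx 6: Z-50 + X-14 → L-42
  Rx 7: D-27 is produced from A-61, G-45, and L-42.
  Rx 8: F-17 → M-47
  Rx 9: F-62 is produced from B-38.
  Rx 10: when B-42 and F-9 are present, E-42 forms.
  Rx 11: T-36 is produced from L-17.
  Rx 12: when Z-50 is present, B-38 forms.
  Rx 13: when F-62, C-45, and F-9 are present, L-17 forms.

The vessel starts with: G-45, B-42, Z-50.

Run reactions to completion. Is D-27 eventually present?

Z-50 present → A-61 forms (Rx 4).
Z-50 present → B-38 forms (Rx 12).
B-38 present → F-62 forms (Rx 9).
F-62, A-61, and B-38 present → F-9 forms (Rx 5).
B-42 and F-9 present → E-42 forms (Rx 10).
E-42 and Z-50 present → X-14 forms (Rx 2).
Z-50 and X-14 present → L-42 forms (Rx 6).
A-61, G-45, and L-42 present → D-27 forms (Rx 7).

Yes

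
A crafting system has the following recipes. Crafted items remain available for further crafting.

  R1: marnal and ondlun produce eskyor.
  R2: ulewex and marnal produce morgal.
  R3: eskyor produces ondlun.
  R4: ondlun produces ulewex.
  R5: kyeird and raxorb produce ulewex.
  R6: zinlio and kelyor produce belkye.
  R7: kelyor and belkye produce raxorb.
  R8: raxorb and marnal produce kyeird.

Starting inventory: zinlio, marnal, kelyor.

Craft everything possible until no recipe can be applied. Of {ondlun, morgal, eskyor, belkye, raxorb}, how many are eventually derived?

zinlio and kelyor → belkye (R6).
Using R7, kelyor and belkye make raxorb.
raxorb and marnal → kyeird (R8).
Using R5, kyeird and raxorb make ulewex.
ulewex and marnal → morgal (R2).
ondlun would need eskyor (R3), but eskyor is never obtained.
morgal: reached.
eskyor would need marnal and ondlun (R1), but ondlun is never obtained.
belkye: reached.
raxorb: reached.
Reached: morgal, belkye, and raxorb — 3 of the 5.

3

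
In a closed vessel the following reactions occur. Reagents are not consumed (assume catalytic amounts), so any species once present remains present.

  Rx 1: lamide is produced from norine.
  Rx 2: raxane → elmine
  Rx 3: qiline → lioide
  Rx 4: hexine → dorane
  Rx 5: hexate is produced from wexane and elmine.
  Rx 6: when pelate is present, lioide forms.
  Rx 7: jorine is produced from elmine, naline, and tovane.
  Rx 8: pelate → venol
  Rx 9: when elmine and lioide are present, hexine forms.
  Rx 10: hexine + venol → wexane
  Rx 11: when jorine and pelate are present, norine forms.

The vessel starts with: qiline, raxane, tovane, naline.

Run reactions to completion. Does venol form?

venol would need pelate (Rx 8), but pelate never forms.

No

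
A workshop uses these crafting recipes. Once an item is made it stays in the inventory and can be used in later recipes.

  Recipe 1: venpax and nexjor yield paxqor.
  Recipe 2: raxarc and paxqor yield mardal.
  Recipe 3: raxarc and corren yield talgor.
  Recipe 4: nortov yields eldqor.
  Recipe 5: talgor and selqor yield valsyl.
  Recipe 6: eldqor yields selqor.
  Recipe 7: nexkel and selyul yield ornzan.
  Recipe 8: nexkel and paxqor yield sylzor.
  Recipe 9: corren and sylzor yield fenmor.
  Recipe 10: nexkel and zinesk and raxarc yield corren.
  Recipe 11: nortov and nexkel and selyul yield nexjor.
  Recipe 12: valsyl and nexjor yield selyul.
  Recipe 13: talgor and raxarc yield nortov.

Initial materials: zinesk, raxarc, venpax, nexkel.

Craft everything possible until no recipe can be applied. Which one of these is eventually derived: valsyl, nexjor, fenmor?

nexkel and zinesk and raxarc → corren (Recipe 10).
Using Recipe 3, raxarc and corren make talgor.
Using Recipe 13, talgor and raxarc make nortov.
nortov → eldqor (Recipe 4).
eldqor → selqor (Recipe 6).
Using Recipe 5, talgor and selqor make valsyl.
fenmor would need corren and sylzor (Recipe 9), but sylzor is never obtained. nexjor would need nortov, nexkel, and selyul (Recipe 11), but selyul is never obtained.

valsyl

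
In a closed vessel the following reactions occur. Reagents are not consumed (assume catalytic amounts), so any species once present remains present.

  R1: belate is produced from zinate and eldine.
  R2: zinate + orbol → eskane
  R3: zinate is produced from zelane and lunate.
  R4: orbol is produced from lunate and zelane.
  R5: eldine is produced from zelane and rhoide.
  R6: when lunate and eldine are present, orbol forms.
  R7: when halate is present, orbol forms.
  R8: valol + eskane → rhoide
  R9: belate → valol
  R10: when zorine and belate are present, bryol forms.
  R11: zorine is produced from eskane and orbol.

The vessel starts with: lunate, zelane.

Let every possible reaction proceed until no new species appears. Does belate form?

No

belate would need zinate and eldine (R1), but eldine never forms.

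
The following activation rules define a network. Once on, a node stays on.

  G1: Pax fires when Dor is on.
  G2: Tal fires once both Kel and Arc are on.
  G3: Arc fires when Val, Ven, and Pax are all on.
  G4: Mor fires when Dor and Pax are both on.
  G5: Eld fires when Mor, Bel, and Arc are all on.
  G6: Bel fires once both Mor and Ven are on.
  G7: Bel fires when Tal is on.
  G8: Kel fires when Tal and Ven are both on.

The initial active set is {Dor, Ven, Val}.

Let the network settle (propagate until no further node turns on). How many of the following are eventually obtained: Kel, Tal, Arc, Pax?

2

G1: Dor on → Pax on.
G3: Val, Ven, and Pax on → Arc on.
Kel would need Tal and Ven (G8), but Tal never turns on.
Tal would need Kel and Arc (G2), but Kel never turns on.
Arc: reached.
Pax: reached.
Reached: Arc and Pax — 2 of the 4.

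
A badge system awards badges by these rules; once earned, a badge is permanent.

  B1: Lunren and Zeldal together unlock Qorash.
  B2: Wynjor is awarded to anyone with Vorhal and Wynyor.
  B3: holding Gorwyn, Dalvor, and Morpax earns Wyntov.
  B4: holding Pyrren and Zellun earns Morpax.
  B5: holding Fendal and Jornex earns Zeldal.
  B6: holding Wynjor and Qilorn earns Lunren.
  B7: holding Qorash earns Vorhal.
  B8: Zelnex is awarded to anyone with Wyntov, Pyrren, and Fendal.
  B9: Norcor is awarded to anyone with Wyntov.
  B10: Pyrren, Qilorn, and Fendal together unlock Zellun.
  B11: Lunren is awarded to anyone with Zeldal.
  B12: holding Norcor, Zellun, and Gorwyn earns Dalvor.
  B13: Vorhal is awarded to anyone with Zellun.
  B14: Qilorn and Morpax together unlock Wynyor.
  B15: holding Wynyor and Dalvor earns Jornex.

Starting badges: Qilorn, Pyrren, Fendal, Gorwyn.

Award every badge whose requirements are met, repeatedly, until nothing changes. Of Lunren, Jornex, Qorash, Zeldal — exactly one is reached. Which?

Lunren

With Pyrren, Qilorn, and Fendal, Zellun is earned (B10).
With Pyrren and Zellun, Morpax is earned (B4).
With Zellun, Vorhal is earned (B13).
With Qilorn and Morpax, Wynyor is earned (B14).
With Vorhal and Wynyor, Wynjor is earned (B2).
With Wynjor and Qilorn, Lunren is earned (B6).
Jornex would need Wynyor and Dalvor (B15), but Dalvor is never earned. Zeldal would need Fendal and Jornex (B5), but Jornex is never earned. Qorash would need Lunren and Zeldal (B1), but Zeldal is never earned.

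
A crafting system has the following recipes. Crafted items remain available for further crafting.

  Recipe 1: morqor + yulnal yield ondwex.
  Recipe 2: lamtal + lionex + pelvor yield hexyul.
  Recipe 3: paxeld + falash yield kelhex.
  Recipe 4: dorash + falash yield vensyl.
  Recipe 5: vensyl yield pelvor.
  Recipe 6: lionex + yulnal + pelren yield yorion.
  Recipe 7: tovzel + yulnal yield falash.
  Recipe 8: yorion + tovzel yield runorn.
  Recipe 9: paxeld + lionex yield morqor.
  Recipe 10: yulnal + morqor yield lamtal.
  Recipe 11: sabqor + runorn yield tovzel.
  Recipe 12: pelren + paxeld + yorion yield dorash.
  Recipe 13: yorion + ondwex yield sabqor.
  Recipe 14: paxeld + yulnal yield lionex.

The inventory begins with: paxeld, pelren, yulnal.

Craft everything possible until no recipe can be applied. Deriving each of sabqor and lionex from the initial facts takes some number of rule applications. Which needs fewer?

lionex: paxeld + yulnal → lionex (Recipe 14). [1 rule application]
sabqor: paxeld + yulnal → lionex (Recipe 14). Using Recipe 6, lionex, yulnal, and pelren make yorion. Using Recipe 9, paxeld and lionex make morqor. Using Recipe 1, morqor and yulnal make ondwex. yorion + ondwex → sabqor (Recipe 13). [5 rule applications]
lionex needs fewer.

lionex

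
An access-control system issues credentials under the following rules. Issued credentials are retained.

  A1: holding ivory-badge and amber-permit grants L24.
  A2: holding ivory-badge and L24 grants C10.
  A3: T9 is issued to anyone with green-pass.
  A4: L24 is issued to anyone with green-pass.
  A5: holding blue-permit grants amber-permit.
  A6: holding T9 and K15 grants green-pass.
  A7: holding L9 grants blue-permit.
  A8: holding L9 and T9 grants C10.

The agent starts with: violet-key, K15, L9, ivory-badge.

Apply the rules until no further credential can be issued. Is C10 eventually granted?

Yes

Holding L9 grants blue-permit (A7).
Holding blue-permit grants amber-permit (A5).
Holding ivory-badge and amber-permit grants L24 (A1).
Holding ivory-badge and L24 grants C10 (A2).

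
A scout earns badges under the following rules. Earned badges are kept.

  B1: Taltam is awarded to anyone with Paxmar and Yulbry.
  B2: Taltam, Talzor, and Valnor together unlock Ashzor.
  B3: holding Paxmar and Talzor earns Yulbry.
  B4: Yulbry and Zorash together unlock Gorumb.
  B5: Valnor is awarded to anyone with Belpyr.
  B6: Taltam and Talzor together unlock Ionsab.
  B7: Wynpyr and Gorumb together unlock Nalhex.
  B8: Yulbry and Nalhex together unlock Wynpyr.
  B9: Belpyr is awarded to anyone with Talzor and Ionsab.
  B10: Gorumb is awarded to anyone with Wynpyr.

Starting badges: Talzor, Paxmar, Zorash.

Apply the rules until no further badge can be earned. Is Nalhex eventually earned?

No

Nalhex would need Wynpyr and Gorumb (B7), but Wynpyr is never earned.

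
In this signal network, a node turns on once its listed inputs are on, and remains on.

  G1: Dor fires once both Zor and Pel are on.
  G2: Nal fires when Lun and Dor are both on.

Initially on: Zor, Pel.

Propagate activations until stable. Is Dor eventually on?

G1: Zor and Pel on → Dor on.

Yes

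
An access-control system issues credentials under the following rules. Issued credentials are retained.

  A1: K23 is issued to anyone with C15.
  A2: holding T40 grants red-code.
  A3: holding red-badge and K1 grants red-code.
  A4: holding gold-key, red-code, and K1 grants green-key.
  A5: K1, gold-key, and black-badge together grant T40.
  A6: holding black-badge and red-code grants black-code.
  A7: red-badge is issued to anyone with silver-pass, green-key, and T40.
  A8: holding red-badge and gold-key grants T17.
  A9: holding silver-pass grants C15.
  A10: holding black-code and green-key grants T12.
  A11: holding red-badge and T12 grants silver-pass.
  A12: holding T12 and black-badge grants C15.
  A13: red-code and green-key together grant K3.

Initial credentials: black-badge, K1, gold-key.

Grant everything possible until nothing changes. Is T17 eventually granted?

T17 would need red-badge and gold-key (A8), but red-badge is never granted.

No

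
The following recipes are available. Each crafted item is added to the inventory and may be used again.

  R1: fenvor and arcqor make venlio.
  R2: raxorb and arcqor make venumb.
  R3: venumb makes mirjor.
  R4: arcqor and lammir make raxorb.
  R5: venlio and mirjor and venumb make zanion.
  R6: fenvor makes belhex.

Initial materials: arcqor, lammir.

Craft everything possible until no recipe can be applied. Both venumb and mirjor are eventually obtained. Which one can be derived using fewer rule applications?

venumb

venumb: arcqor and lammir → raxorb (R4). Using R2, raxorb and arcqor make venumb. [2 rule applications]
mirjor: Using R4, arcqor and lammir make raxorb. Using R2, raxorb and arcqor make venumb. Using R3, venumb makes mirjor. [3 rule applications]
venumb needs fewer.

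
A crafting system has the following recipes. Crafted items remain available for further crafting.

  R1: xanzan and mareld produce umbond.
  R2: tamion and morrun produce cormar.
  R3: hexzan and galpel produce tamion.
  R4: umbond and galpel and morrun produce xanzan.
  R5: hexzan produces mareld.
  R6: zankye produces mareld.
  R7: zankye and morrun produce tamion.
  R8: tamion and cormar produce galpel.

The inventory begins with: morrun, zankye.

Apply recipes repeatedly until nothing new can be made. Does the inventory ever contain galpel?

zankye and morrun → tamion (R7).
Using R2, tamion and morrun make cormar.
tamion and cormar → galpel (R8).

Yes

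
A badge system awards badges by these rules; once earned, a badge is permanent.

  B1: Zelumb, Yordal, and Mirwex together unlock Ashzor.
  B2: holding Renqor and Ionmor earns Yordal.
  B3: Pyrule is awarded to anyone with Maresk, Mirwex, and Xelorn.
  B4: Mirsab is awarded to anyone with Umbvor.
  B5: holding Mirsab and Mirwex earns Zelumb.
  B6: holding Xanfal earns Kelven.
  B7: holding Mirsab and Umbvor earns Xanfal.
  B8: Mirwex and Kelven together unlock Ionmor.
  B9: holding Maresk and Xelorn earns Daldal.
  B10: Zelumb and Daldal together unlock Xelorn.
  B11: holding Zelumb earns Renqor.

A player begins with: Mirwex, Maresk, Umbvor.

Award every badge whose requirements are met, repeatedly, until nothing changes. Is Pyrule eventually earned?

No

Pyrule would need Maresk, Mirwex, and Xelorn (B3), but Xelorn is never earned.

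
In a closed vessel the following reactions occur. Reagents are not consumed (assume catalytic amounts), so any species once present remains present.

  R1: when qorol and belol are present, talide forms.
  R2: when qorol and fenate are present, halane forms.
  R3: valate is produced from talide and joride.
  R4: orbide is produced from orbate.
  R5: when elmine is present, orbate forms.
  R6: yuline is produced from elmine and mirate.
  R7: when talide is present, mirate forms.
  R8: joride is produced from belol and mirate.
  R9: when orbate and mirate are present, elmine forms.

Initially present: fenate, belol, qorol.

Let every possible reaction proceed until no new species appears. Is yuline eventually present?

yuline would need elmine and mirate (R6), but elmine never forms.

No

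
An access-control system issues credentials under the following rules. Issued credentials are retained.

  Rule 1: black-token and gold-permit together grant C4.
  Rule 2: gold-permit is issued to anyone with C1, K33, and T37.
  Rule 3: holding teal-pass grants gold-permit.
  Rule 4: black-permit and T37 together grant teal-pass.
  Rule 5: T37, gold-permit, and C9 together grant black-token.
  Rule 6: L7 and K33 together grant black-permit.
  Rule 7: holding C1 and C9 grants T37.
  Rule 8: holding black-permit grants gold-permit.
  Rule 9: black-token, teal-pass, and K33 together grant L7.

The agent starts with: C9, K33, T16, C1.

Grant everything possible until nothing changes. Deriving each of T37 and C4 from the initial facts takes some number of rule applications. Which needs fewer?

T37

T37: Holding C1 and C9 grants T37 (Rule 7). [1 rule application]
C4: Holding C1 and C9 grants T37 (Rule 7). Holding C1, K33, and T37 grants gold-permit (Rule 2). Holding T37, gold-permit, and C9 grants black-token (Rule 5). Holding black-token and gold-permit grants C4 (Rule 1). [4 rule applications]
T37 needs fewer.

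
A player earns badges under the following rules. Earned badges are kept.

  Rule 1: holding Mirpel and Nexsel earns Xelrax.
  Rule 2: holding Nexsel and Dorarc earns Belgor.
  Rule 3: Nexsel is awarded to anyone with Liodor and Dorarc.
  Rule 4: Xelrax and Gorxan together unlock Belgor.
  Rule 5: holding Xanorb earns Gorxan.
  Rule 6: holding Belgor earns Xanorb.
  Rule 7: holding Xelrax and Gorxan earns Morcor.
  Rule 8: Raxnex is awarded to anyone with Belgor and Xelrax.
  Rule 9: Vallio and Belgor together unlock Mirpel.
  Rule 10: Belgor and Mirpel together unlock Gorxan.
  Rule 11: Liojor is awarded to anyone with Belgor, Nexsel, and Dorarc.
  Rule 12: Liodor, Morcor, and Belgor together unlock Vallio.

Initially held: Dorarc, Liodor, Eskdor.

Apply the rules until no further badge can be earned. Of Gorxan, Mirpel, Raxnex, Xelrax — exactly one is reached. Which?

Gorxan

With Liodor and Dorarc, Nexsel is earned (Rule 3).
With Nexsel and Dorarc, Belgor is earned (Rule 2).
With Belgor, Xanorb is earned (Rule 6).
With Xanorb, Gorxan is earned (Rule 5).
Xelrax would need Mirpel and Nexsel (Rule 1), but Mirpel is never earned. Raxnex would need Belgor and Xelrax (Rule 8), but Xelrax is never earned. Mirpel would need Vallio and Belgor (Rule 9), but Vallio is never earned.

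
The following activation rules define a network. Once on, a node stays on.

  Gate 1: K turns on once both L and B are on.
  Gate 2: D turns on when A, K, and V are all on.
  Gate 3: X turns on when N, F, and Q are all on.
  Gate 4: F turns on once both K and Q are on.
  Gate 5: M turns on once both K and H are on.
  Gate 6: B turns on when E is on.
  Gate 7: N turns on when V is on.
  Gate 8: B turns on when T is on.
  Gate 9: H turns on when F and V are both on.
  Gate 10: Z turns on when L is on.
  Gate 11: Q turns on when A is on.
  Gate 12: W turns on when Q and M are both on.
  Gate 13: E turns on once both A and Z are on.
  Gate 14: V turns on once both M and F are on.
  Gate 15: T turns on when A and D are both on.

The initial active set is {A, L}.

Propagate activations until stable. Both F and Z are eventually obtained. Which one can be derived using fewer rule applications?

Z

Z: L is on, so Z turns on (Gate 10). [1 rule application]
F: Gate 10: L on → Z on. A is on, so Q turns on (Gate 11). A and Z are on, so E turns on (Gate 13). Gate 6: E on → B on. L and B are on, so K turns on (Gate 1). K and Q are on, so F turns on (Gate 4). [6 rule applications]
Z needs fewer.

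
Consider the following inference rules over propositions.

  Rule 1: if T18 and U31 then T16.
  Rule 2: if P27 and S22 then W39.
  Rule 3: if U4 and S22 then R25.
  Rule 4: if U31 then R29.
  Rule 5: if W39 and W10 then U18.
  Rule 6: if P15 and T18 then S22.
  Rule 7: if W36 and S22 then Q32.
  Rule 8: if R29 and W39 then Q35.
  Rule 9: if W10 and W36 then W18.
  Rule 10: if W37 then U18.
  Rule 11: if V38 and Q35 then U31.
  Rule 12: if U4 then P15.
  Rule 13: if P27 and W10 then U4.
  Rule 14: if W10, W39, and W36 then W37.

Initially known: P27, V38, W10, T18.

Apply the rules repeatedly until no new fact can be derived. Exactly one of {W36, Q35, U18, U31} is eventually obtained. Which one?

P27 and W10 hold, so U4 follows (Rule 13).
U4 holds, so P15 follows (Rule 12).
From P15 and T18, Rule 6 gives S22.
From P27 and S22, Rule 2 gives W39.
From W39 and W10, Rule 5 gives U18.
U31 would need V38 and Q35 (Rule 11), but Q35 is never established. Q35 would need R29 and W39 (Rule 8), but R29 is never established. No rule produces W36, and it is not given.

U18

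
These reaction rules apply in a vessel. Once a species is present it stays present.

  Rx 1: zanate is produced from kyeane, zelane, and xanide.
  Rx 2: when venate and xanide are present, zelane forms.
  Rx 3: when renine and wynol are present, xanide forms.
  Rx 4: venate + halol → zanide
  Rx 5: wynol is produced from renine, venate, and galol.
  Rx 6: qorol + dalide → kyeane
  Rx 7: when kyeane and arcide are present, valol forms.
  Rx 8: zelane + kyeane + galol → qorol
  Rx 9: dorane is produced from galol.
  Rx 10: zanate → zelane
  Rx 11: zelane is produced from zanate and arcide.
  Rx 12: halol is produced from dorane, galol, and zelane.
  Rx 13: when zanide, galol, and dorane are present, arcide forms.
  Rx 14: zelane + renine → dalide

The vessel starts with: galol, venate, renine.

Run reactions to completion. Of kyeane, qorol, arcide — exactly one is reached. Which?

arcide

renine, venate, and galol present → wynol forms (Rx 5).
galol present → dorane forms (Rx 9).
renine and wynol present → xanide forms (Rx 3).
venate and xanide present → zelane forms (Rx 2).
dorane, galol, and zelane present → halol forms (Rx 12).
venate and halol present → zanide forms (Rx 4).
zanide, galol, and dorane present → arcide forms (Rx 13).
kyeane would need qorol and dalide (Rx 6), but qorol never forms. qorol would need zelane, kyeane, and galol (Rx 8), but kyeane never forms.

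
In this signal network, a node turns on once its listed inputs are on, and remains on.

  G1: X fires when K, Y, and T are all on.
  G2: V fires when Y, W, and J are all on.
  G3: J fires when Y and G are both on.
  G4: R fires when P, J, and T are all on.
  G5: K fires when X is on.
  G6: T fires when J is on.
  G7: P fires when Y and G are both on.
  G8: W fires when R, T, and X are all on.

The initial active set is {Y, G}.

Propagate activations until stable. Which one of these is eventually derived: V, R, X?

R

G3: Y and G on → J on.
G7: Y and G on → P on.
J is on, so T fires (G6).
G4: P, J, and T on → R on.
X would need K, Y, and T (G1), but K never turns on. V would need Y, W, and J (G2), but W never turns on.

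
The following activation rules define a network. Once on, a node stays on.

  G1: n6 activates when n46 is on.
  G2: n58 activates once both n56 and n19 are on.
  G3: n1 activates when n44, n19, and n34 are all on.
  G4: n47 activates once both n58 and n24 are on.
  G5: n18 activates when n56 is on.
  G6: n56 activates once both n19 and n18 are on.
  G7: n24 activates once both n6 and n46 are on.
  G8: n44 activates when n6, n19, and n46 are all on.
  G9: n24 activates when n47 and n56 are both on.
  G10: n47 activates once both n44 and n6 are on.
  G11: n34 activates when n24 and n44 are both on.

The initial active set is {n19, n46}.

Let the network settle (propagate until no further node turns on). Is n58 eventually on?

No

n58 would need n56 and n19 (G2), but n56 never turns on.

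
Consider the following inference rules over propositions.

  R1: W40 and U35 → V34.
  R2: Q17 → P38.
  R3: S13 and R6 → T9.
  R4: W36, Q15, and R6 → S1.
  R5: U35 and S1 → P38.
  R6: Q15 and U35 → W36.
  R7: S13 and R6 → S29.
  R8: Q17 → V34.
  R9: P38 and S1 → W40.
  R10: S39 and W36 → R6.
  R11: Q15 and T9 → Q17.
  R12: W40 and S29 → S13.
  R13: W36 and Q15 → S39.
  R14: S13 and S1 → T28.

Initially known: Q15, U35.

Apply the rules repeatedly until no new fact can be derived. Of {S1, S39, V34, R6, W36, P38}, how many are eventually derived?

From Q15 and U35, R6 gives W36.
From W36 and Q15, R13 gives S39.
S39 and W36 hold, so R6 follows (R10).
From W36, Q15, and R6, R4 gives S1.
U35 and S1 hold, so P38 follows (R5).
P38 and S1 hold, so W40 follows (R9).
W40 and U35 hold, so V34 follows (R1).
S1: reached.
S39: reached.
V34: reached.
R6: reached.
W36: reached.
P38: reached.
All 6 are reached.

6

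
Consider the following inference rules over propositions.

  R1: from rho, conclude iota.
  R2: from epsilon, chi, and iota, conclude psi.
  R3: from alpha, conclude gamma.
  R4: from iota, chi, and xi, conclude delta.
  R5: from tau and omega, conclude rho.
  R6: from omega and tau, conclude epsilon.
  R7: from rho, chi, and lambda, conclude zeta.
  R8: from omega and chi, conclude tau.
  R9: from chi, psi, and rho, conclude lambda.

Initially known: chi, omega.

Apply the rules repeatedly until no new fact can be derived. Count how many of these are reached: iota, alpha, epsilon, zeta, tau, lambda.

omega and chi hold, so tau follows (R8).
omega and tau hold, so epsilon follows (R6).
tau and omega hold, so rho follows (R5).
From rho, R1 gives iota.
From epsilon, chi, and iota, R2 gives psi.
chi, psi, and rho hold, so lambda follows (R9).
From rho, chi, and lambda, R7 gives zeta.
iota: reached.
No rule produces alpha, and it is not given.
epsilon: reached.
zeta: reached.
tau: reached.
lambda: reached.
Reached: iota, epsilon, zeta, tau, and lambda — 5 of the 6.

5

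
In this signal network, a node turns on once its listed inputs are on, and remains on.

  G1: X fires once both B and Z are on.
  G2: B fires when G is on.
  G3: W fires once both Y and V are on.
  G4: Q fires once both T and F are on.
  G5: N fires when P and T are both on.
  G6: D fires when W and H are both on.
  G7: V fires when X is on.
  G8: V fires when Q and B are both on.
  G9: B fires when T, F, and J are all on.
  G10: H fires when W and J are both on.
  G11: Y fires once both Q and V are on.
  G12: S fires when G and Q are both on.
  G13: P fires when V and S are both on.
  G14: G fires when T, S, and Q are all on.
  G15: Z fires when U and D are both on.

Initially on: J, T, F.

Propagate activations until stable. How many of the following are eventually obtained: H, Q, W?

G9: T, F, and J on → B on.
G4: T and F on → Q on.
Q and B are on, so V fires (G8).
Q and V are on, so Y fires (G11).
G3: Y and V on → W on.
W and J are on, so H fires (G10).
H: reached.
Q: reached.
W: reached.
All 3 are reached.

3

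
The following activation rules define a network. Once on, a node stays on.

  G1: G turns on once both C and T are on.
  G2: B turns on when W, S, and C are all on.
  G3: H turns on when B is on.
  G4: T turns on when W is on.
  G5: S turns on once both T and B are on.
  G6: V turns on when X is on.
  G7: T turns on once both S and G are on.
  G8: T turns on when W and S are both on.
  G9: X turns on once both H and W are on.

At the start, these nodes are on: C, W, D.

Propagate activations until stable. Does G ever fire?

Yes

W is on, so T turns on (G4).
G1: C and T on → G on.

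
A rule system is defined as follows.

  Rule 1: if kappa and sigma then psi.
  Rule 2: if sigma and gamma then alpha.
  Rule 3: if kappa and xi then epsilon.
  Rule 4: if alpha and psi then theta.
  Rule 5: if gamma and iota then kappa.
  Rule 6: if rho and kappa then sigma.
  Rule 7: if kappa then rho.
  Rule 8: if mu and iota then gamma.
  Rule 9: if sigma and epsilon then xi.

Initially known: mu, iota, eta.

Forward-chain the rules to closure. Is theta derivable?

From mu and iota, Rule 8 gives gamma.
gamma and iota hold, so kappa follows (Rule 5).
From kappa, Rule 7 gives rho.
From rho and kappa, Rule 6 gives sigma.
kappa and sigma hold, so psi follows (Rule 1).
sigma and gamma hold, so alpha follows (Rule 2).
alpha and psi hold, so theta follows (Rule 4).

Yes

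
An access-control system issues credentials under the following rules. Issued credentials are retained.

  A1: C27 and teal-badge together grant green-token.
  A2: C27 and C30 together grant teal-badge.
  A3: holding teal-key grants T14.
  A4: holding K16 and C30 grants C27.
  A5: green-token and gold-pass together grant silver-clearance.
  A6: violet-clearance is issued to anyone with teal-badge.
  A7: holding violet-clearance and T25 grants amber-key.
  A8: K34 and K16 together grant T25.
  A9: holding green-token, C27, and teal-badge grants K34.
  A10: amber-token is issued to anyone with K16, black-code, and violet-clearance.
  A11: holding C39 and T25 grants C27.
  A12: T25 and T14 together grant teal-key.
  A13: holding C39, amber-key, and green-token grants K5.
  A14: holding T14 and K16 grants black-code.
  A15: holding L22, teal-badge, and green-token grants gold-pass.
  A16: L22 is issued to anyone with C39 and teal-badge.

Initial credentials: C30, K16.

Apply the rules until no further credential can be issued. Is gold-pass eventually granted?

gold-pass would need L22, teal-badge, and green-token (A15), but L22 is never granted.

No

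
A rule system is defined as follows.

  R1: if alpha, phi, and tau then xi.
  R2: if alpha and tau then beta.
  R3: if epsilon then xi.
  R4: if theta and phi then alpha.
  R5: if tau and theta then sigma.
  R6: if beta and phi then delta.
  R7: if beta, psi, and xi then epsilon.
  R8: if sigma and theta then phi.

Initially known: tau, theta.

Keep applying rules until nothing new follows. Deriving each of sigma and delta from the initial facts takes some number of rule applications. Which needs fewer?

sigma: tau and theta hold, so sigma follows (R5). [1 rule application]
delta: tau and theta hold, so sigma follows (R5). From sigma and theta, R8 gives phi. theta and phi hold, so alpha follows (R4). From alpha and tau, R2 gives beta. beta and phi hold, so delta follows (R6). [5 rule applications]
sigma needs fewer.

sigma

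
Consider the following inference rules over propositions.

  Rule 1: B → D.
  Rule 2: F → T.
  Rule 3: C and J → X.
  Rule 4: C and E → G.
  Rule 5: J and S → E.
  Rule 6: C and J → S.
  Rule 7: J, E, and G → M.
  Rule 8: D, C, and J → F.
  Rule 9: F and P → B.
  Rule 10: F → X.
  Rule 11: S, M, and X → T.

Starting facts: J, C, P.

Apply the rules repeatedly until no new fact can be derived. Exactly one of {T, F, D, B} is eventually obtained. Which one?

From C and J, Rule 3 gives X.
C and J hold, so S follows (Rule 6).
J and S hold, so E follows (Rule 5).
From C and E, Rule 4 gives G.
From J, E, and G, Rule 7 gives M.
S, M, and X hold, so T follows (Rule 11).
F would need D, C, and J (Rule 8), but D is never established. B would need F and P (Rule 9), but F is never established. D would need B (Rule 1), but B is never established.

T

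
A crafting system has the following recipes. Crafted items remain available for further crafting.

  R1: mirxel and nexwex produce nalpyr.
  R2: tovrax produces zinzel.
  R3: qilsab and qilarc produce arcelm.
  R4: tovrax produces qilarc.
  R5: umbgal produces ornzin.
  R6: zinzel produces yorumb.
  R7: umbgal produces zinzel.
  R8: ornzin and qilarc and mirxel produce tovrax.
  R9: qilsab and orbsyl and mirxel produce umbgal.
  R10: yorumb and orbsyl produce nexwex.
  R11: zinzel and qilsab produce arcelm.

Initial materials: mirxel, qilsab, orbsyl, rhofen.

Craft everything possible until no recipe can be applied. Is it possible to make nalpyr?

Yes

Using R9, qilsab, orbsyl, and mirxel make umbgal.
umbgal → zinzel (R7).
zinzel → yorumb (R6).
Using R10, yorumb and orbsyl make nexwex.
mirxel and nexwex → nalpyr (R1).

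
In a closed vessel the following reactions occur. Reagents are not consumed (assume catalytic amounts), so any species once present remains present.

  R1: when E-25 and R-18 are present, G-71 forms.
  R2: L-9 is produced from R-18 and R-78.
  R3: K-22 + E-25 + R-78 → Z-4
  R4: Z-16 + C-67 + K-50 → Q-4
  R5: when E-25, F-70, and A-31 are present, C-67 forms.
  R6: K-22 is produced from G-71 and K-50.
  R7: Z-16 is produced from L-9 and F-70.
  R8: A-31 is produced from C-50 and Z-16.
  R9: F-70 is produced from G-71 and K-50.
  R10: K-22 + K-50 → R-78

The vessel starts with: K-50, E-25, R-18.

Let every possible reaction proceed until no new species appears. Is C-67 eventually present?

No

C-67 would need E-25, F-70, and A-31 (R5), but A-31 never forms.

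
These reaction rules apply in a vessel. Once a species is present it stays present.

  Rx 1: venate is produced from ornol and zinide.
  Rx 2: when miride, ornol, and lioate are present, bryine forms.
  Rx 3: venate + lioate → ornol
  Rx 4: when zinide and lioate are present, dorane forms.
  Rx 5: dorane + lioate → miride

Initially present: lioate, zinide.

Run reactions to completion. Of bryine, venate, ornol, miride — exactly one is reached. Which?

zinide and lioate present → dorane forms (Rx 4).
dorane and lioate present → miride forms (Rx 5).
venate would need ornol and zinide (Rx 1), but ornol never forms. ornol would need venate and lioate (Rx 3), but venate never forms. bryine would need miride, ornol, and lioate (Rx 2), but ornol never forms.

miride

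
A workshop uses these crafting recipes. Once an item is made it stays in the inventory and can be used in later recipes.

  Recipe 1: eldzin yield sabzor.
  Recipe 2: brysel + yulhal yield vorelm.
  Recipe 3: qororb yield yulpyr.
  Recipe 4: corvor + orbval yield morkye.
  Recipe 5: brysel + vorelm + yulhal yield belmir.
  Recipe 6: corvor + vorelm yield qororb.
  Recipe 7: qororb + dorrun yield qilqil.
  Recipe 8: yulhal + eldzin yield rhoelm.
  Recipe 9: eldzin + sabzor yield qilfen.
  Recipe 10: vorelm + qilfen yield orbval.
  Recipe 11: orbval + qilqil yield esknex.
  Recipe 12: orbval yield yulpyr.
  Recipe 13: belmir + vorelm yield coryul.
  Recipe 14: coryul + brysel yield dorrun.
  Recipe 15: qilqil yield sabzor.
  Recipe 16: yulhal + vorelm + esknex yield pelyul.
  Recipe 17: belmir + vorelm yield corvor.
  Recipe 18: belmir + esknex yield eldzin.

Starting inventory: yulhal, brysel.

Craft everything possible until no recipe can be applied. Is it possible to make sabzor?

Using Recipe 2, brysel and yulhal make vorelm.
brysel + vorelm + yulhal → belmir (Recipe 5).
Using Recipe 13, belmir and vorelm make coryul.
belmir + vorelm → corvor (Recipe 17).
coryul + brysel → dorrun (Recipe 14).
corvor + vorelm → qororb (Recipe 6).
qororb + dorrun → qilqil (Recipe 7).
qilqil → sabzor (Recipe 15).

Yes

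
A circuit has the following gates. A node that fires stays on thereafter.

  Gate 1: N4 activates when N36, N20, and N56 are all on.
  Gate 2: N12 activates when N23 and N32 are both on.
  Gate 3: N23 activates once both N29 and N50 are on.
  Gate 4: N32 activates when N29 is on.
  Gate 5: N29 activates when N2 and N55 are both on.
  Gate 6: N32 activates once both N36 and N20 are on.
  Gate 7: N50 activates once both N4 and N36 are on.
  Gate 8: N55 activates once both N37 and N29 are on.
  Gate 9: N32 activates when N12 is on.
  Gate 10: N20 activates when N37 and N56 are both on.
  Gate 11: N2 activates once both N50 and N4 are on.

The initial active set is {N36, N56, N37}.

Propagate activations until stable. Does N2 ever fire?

Gate 10: N37 and N56 on → N20 on.
Gate 1: N36, N20, and N56 on → N4 on.
Gate 7: N4 and N36 on → N50 on.
Gate 11: N50 and N4 on → N2 on.

Yes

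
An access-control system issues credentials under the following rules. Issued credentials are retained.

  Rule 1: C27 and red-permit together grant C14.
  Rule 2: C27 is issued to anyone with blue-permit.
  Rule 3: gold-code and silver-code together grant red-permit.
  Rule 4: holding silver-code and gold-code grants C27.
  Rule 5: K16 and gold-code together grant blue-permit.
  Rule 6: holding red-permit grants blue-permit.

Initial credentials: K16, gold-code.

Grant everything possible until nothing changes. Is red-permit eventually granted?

No

red-permit would need gold-code and silver-code (Rule 3), but silver-code is never granted.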